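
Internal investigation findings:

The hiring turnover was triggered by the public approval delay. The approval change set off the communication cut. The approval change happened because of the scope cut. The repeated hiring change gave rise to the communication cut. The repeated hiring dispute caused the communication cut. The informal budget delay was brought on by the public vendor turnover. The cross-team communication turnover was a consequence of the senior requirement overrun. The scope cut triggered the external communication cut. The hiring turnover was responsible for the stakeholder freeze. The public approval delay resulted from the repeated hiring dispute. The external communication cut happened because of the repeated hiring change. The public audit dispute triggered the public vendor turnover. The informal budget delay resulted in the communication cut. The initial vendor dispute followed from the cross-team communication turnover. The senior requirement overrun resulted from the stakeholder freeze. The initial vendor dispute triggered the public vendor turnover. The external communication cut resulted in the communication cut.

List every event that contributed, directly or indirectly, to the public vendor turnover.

the cross-team communication turnover, the hiring turnover, the initial vendor dispute, the public approval delay, the public audit dispute, the repeated hiring dispute, the senior requirement overrun, the stakeholder freeze

Immediate causes of the public vendor turnover: the initial vendor dispute, the public audit dispute.
Further upstream: the repeated hiring dispute, the public approval delay, the hiring turnover, the stakeholder freeze, the senior requirement overrun, the cross-team communication turnover.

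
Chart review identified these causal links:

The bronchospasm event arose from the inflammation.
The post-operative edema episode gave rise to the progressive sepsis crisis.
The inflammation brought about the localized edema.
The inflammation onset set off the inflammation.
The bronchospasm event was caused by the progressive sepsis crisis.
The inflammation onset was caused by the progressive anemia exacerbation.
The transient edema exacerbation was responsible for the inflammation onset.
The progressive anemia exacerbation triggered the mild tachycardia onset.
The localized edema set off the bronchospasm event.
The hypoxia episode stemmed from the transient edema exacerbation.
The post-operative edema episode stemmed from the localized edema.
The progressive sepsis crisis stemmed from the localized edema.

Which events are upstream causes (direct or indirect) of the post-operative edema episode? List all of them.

Immediate cause of the post-operative edema episode: the localized edema.
Further upstream: the transient edema exacerbation, the progressive anemia exacerbation, the inflammation onset, the inflammation.

the inflammation, the inflammation onset, the localized edema, the progressive anemia exacerbation, the transient edema exacerbation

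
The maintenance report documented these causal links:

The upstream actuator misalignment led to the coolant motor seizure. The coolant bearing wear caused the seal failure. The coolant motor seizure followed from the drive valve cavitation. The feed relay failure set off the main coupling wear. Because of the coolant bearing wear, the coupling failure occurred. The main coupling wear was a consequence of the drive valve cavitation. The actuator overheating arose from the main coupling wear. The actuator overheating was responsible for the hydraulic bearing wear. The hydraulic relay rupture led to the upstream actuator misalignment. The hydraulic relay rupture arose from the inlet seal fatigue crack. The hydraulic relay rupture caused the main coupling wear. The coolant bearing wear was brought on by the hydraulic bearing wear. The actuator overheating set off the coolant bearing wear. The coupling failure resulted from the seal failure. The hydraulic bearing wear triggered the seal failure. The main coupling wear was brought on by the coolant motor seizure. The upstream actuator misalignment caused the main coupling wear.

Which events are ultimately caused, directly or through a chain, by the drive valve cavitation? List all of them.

the actuator overheating, the coolant bearing wear, the coolant motor seizure, the coupling failure, the hydraulic bearing wear, the main coupling wear, the seal failure

Direct effects: the coolant motor seizure, the main coupling wear.
2 steps out: the actuator overheating.
3 steps out: the hydraulic bearing wear, the coolant bearing wear.
4 steps out: the seal failure, the coupling failure.
Not reachable from it: the inlet seal fatigue crack, the hydraulic relay rupture, the upstream actuator misalignment, the feed relay failure.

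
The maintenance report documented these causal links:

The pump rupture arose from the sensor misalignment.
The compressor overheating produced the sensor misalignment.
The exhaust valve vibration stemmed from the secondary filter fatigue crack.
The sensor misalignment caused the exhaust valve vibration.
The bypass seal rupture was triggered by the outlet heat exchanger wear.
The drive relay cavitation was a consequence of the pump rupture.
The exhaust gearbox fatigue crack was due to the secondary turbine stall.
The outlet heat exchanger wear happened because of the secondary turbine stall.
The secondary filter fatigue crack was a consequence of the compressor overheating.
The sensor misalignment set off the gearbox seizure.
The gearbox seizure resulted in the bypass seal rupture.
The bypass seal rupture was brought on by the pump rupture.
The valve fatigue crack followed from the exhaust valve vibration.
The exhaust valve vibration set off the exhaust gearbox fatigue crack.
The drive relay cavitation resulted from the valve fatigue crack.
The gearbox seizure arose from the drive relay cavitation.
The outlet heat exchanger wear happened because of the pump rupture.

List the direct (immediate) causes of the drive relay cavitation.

the pump rupture, the valve fatigue crack

Upstream contributors include the compressor overheating, the sensor misalignment, the secondary filter fatigue crack, the exhaust valve vibration, but only the pump rupture, the valve fatigue crack feed directly into the drive relay cavitation.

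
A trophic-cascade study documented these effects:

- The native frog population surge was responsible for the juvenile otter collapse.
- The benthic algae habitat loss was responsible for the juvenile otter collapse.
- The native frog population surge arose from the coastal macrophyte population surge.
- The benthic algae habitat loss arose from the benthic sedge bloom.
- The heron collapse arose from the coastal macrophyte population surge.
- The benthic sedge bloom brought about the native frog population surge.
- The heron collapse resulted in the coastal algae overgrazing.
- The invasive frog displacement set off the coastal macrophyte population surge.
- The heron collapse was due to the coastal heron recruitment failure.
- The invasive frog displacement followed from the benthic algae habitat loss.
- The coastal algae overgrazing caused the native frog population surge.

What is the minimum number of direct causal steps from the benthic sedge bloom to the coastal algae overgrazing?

Shortest chain: the benthic sedge bloom → the benthic algae habitat loss → the invasive frog displacement → the coastal macrophyte population surge → the heron collapse → the coastal algae overgrazing.

5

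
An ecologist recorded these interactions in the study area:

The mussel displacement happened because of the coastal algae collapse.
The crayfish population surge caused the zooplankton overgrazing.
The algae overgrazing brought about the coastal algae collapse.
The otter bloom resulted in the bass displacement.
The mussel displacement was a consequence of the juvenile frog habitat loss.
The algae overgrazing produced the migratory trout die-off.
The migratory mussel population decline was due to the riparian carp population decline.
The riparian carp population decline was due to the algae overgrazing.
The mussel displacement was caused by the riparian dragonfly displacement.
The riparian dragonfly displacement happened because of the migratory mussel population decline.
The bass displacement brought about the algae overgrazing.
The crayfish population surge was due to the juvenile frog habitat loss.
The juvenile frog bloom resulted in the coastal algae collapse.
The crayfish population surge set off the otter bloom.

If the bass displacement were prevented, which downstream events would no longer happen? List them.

the algae overgrazing, the migratory mussel population decline, the migratory trout die-off, the riparian carp population decline, the riparian dragonfly displacement

Downstream of the bass displacement: the algae overgrazing, the riparian carp population decline, the migratory trout die-off, the migratory mussel population decline, the riparian dragonfly displacement, the coastal algae collapse, the mussel displacement.
Of those, still caused via another path: the coastal algae collapse, the mussel displacement.
The remainder have no surviving cause.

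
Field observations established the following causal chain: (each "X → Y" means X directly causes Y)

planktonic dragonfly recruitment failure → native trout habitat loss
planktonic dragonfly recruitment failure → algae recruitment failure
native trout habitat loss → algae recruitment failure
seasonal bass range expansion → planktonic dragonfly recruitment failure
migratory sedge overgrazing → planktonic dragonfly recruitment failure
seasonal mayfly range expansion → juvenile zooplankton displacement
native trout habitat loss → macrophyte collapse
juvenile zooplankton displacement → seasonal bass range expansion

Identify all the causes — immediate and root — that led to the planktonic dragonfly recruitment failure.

Immediate causes of the planktonic dragonfly recruitment failure: the seasonal bass range expansion, the migratory sedge overgrazing.
Further upstream: the seasonal mayfly range expansion, the juvenile zooplankton displacement.

the juvenile zooplankton displacement, the migratory sedge overgrazing, the seasonal bass range expansion, the seasonal mayfly range expansion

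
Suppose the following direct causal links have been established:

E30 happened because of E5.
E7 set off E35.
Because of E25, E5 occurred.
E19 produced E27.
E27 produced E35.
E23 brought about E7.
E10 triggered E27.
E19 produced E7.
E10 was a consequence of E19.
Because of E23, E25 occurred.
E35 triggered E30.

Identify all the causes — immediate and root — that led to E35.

Immediate causes of E35: E27, E7.
Further upstream: E23, E19, E10.

E10, E19, E23, E27, E7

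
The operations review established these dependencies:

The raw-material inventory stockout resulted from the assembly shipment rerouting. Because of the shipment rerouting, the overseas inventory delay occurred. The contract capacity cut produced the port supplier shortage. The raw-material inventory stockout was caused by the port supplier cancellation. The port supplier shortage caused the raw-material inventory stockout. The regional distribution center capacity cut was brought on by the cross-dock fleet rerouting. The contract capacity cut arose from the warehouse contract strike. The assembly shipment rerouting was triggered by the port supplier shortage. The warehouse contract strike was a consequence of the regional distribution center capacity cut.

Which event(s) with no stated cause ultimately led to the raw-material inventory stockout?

the cross-dock fleet rerouting, the port supplier cancellation

Tracing upstream from the raw-material inventory stockout: the raw-material inventory stockout ← the port supplier shortage ← the contract capacity cut ← the warehouse contract strike ← the regional distribution center capacity cut ← the cross-dock fleet rerouting.
A separate upstream branch: the raw-material inventory stockout ← the port supplier cancellation.
Each of those chain origins has no stated cause.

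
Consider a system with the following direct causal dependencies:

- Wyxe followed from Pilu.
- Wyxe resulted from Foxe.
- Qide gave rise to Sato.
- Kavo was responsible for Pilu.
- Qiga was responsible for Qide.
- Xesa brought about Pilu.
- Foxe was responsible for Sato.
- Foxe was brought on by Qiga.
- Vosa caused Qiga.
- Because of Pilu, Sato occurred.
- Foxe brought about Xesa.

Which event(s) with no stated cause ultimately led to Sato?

Kavo, Vosa

Tracing upstream from Sato: Sato ← Qide ← Qiga ← Vosa.
A separate upstream branch: Sato ← Pilu ← Kavo.
Each of those chain origins has no stated cause.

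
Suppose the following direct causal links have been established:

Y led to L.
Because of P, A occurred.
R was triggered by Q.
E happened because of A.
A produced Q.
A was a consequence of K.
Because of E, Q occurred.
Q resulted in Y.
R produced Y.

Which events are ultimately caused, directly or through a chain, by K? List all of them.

Direct effects: A.
2 steps out: E, Q.
3 steps out: R, Y.
4 steps out: L.
Not reachable from it: P.

A, E, L, Q, R, Y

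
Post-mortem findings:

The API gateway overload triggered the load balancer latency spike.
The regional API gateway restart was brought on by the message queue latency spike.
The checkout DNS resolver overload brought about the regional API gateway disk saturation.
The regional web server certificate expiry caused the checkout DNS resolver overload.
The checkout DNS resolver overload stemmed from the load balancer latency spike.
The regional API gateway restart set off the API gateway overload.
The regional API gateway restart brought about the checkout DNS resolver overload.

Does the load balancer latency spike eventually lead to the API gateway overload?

No

The load balancer latency spike leads to the checkout DNS resolver overload, the regional API gateway disk saturation; the API gateway overload is not among them.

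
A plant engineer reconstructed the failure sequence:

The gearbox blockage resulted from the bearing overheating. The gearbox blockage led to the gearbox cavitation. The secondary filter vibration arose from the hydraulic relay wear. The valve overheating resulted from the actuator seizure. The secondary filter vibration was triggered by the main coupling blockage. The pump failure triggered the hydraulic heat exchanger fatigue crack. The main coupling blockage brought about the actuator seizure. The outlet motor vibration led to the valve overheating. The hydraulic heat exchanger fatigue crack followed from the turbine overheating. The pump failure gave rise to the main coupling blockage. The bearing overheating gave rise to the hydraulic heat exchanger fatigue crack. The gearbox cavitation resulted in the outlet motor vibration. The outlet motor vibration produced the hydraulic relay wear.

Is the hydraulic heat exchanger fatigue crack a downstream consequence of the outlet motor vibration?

No

The outlet motor vibration leads to the hydraulic relay wear, the secondary filter vibration, the valve overheating; the hydraulic heat exchanger fatigue crack is not among them.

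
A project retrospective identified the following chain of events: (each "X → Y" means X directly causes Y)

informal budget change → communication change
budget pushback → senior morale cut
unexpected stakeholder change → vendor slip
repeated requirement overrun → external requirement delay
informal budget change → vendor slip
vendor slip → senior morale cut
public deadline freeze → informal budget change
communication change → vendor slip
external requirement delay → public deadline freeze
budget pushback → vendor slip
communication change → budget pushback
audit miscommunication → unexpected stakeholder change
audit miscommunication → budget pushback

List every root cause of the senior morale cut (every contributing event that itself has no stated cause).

the audit miscommunication, the repeated requirement overrun

Tracing upstream from the senior morale cut: the senior morale cut ← the vendor slip ← the informal budget change ← the public deadline freeze ← the external requirement delay ← the repeated requirement overrun.
A separate upstream branch: the senior morale cut ← the budget pushback ← the audit miscommunication.
Each of those chain origins has no stated cause.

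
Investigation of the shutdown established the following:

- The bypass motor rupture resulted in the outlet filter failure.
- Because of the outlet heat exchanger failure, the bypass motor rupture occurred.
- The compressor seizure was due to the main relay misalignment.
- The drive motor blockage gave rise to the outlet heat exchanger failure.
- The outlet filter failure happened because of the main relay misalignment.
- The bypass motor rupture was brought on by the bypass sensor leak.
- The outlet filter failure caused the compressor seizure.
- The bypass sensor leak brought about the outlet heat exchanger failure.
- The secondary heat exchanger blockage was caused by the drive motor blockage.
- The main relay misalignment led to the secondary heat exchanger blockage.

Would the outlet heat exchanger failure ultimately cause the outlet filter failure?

Yes

There is a causal chain: the outlet heat exchanger failure → the bypass motor rupture → the outlet filter failure.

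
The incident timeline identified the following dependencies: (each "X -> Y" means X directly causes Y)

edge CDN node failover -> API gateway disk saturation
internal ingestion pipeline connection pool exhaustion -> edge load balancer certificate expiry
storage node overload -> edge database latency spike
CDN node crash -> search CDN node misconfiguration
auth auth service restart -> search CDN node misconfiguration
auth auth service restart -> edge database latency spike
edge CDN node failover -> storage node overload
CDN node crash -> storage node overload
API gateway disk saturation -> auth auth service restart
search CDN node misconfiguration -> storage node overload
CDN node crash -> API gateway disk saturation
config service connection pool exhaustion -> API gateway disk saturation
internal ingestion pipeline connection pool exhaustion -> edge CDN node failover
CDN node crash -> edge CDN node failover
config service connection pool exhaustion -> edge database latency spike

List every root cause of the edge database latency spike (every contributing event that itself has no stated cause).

the CDN node crash, the config service connection pool exhaustion, the internal ingestion pipeline connection pool exhaustion

Tracing upstream from the edge database latency spike: the edge database latency spike ← the storage node overload ← the edge CDN node failover ← the internal ingestion pipeline connection pool exhaustion.
A separate upstream branch: the edge database latency spike ← the storage node overload ← the CDN node crash.
A separate upstream branch: the edge database latency spike ← the config service connection pool exhaustion.
Each of those chain origins has no stated cause.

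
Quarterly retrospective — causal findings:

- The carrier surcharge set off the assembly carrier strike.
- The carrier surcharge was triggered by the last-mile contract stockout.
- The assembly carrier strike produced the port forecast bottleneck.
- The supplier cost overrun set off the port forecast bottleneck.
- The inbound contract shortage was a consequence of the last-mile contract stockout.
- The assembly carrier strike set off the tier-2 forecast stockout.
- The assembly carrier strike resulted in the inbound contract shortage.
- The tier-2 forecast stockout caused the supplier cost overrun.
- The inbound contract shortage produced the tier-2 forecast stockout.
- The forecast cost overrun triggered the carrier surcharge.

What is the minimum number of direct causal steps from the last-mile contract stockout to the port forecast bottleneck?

3

Shortest chain: the last-mile contract stockout → the carrier surcharge → the assembly carrier strike → the port forecast bottleneck.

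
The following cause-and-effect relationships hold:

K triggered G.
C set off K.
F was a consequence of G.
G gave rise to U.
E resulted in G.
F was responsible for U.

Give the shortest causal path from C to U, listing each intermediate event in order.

C → K
K → G
G → U
Length: 3 steps.

C → K → G → U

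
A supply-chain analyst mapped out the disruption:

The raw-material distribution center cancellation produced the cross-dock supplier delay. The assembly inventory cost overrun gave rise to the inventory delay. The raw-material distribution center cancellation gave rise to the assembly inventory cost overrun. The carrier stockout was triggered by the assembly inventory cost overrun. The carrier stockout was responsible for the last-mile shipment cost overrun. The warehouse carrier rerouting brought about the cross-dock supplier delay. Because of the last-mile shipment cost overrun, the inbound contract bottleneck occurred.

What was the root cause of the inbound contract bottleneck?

the raw-material distribution center cancellation

Tracing upstream from the inbound contract bottleneck: the inbound contract bottleneck ← the last-mile shipment cost overrun ← the carrier stockout ← the assembly inventory cost overrun ← the raw-material distribution center cancellation.
The raw-material distribution center cancellation has no stated cause, so it is the root.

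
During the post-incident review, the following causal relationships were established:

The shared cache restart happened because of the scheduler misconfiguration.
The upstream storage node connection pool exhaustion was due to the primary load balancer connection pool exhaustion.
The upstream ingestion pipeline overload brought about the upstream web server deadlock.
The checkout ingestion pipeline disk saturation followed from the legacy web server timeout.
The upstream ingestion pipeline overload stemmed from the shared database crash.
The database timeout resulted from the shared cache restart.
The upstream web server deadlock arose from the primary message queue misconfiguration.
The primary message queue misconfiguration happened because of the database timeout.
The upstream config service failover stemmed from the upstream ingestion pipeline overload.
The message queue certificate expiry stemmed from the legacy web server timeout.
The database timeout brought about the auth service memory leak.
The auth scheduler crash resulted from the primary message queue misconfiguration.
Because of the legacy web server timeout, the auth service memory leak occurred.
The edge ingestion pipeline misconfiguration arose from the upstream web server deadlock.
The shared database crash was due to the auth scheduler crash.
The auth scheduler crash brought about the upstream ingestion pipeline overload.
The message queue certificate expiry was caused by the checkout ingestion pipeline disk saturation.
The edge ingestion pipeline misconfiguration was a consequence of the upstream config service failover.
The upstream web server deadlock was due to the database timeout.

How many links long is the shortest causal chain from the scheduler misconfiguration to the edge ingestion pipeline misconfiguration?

Shortest chain: the scheduler misconfiguration → the shared cache restart → the database timeout → the upstream web server deadlock → the edge ingestion pipeline misconfiguration.

4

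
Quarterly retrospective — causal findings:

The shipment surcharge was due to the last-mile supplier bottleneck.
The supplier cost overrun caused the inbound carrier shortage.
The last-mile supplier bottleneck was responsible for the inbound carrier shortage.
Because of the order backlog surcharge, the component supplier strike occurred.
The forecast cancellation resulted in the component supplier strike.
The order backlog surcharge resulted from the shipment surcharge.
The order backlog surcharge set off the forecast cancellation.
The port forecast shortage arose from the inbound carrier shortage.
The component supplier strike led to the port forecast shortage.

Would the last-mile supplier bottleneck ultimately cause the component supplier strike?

Yes

There is a causal chain: the last-mile supplier bottleneck → the shipment surcharge → the order backlog surcharge → the component supplier strike.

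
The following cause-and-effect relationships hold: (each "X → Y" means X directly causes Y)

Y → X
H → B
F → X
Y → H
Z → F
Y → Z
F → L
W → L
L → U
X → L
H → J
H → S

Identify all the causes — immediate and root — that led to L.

Immediate causes of L: F, X, W.
Further upstream: Y, Z.

F, W, X, Y, Z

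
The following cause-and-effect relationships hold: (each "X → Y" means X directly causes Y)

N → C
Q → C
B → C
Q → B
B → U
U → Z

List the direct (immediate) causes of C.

B, N, Q

B, N, Q → C with nothing further upstream stated.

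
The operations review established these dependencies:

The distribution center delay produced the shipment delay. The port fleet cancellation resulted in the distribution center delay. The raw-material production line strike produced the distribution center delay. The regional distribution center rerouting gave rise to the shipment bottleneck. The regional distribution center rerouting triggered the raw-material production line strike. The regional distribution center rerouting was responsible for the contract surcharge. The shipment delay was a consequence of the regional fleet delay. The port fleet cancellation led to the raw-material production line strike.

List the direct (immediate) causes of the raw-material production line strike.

the port fleet cancellation, the regional distribution center rerouting → the raw-material production line strike with nothing further upstream stated.

the port fleet cancellation, the regional distribution center rerouting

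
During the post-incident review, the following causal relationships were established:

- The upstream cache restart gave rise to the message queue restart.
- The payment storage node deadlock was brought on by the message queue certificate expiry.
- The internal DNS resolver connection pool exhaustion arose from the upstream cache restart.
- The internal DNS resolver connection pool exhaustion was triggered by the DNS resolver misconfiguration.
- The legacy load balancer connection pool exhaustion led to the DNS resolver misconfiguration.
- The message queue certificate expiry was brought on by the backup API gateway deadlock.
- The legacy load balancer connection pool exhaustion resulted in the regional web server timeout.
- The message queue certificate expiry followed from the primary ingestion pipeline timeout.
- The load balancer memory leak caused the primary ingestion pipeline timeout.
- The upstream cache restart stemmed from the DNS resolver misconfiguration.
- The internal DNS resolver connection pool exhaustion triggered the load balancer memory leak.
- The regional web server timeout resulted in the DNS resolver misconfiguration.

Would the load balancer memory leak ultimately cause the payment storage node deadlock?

Yes

There is a causal chain: the load balancer memory leak → the primary ingestion pipeline timeout → the message queue certificate expiry → the payment storage node deadlock.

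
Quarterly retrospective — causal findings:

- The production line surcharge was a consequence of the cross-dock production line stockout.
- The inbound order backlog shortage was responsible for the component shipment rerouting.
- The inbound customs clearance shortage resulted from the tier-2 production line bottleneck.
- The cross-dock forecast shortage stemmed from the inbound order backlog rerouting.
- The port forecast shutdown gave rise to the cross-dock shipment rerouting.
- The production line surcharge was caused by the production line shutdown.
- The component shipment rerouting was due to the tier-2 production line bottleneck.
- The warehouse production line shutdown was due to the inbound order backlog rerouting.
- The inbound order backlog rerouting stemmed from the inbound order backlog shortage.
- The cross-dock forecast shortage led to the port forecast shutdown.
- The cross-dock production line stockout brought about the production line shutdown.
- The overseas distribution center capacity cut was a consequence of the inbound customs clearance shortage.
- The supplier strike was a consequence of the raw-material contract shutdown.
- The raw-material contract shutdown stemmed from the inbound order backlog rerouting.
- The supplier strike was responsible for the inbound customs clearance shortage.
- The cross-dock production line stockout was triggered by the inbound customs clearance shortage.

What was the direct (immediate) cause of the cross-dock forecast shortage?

the inbound order backlog rerouting

Upstream contributors include the inbound order backlog shortage, but only the inbound order backlog rerouting feeds directly into the cross-dock forecast shortage.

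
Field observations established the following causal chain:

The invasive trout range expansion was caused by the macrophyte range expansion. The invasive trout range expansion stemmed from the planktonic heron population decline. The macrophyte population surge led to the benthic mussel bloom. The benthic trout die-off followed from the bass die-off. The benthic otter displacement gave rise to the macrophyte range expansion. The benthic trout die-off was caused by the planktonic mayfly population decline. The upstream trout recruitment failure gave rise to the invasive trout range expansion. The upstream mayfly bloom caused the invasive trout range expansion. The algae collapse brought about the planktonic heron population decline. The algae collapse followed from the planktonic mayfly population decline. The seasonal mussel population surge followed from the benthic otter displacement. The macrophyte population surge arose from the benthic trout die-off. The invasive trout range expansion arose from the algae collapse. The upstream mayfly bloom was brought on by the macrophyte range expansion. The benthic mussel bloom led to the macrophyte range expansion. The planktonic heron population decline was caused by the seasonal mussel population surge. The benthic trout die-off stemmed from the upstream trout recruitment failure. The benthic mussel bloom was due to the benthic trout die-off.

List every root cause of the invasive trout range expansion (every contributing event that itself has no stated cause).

the bass die-off, the benthic otter displacement, the planktonic mayfly population decline, the upstream trout recruitment failure

Tracing upstream from the invasive trout range expansion: the invasive trout range expansion ← the upstream trout recruitment failure.
A separate upstream branch: the invasive trout range expansion ← the algae collapse ← the planktonic mayfly population decline.
A separate upstream branch: the invasive trout range expansion ← the macrophyte range expansion ← the benthic mussel bloom ← the benthic trout die-off ← the bass die-off.
A separate upstream branch: the invasive trout range expansion ← the macrophyte range expansion ← the benthic otter displacement.
Each of those chain origins has no stated cause.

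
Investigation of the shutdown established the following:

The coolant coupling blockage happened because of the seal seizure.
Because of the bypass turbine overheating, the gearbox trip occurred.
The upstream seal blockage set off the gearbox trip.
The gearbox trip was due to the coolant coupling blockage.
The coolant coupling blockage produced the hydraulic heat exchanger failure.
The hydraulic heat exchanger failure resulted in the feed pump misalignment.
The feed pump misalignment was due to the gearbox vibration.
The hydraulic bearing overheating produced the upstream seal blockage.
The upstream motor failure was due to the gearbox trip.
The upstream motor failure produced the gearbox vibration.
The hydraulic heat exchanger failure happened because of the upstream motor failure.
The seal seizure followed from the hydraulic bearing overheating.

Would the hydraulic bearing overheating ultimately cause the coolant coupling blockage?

Yes

There is a causal chain: the hydraulic bearing overheating → the seal seizure → the coolant coupling blockage.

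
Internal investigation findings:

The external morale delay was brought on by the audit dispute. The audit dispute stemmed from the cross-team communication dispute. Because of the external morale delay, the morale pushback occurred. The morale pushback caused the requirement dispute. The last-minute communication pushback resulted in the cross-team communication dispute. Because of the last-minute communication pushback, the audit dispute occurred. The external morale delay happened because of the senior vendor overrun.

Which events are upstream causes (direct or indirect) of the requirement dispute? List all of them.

Immediate cause of the requirement dispute: the morale pushback.
Further upstream: the last-minute communication pushback, the cross-team communication dispute, the audit dispute, the senior vendor overrun, the external morale delay.

the audit dispute, the cross-team communication dispute, the external morale delay, the last-minute communication pushback, the morale pushback, the senior vendor overrun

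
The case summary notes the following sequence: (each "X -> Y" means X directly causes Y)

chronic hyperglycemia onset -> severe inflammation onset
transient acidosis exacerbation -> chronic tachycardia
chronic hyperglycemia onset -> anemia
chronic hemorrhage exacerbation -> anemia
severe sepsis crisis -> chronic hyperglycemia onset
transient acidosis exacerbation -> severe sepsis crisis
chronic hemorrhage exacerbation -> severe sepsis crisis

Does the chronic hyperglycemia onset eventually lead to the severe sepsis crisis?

The chronic hyperglycemia onset leads to the severe inflammation onset, the anemia; the severe sepsis crisis is not among them.

No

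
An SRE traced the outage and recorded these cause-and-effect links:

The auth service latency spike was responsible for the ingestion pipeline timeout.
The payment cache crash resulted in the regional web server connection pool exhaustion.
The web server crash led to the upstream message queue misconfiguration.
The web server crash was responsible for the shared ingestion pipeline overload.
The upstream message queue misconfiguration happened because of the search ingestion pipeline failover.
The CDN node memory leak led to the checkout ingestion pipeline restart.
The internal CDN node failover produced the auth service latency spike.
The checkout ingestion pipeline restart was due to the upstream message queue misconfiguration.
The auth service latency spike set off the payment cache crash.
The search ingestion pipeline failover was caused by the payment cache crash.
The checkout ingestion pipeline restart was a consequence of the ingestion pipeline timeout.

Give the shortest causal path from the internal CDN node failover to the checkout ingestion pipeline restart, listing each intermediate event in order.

the internal CDN node failover → the auth service latency spike → the ingestion pipeline timeout → the checkout ingestion pipeline restart

the internal CDN node failover → the auth service latency spike
the auth service latency spike → the ingestion pipeline timeout
the ingestion pipeline timeout → the checkout ingestion pipeline restart
Length: 3 steps.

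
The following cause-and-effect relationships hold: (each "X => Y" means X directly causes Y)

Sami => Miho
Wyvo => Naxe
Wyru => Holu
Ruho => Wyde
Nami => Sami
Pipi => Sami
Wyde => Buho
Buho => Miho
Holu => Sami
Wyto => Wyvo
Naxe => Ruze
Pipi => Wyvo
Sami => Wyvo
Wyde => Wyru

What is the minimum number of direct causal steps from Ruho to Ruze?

Shortest chain: Ruho → Wyde → Wyru → Holu → Sami → Wyvo → Naxe → Ruze.

7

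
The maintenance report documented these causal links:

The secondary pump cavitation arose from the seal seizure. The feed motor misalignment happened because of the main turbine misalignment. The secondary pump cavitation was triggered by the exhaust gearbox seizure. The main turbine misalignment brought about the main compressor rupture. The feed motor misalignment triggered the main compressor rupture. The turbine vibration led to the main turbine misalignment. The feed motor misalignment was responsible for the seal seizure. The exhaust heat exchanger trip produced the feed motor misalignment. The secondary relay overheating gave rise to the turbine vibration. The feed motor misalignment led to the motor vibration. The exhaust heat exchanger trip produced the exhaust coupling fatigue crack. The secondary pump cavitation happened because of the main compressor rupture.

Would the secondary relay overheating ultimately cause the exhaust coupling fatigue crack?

No

The secondary relay overheating leads to the turbine vibration, the main turbine misalignment, the feed motor misalignment, the motor vibration, the seal seizure, the main compressor rupture, the secondary pump cavitation; the exhaust coupling fatigue crack is not among them.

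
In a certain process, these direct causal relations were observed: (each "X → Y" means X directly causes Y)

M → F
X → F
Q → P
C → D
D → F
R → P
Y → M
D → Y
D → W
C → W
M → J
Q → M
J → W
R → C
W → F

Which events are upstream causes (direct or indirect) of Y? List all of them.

C, D, R

Immediate cause of Y: D.
Further upstream: R, C.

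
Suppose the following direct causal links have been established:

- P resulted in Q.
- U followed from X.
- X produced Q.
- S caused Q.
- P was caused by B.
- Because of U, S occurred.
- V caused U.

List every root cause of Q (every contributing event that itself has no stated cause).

B, V, X

Tracing upstream from Q: Q ← X.
A separate upstream branch: Q ← S ← U ← V.
A separate upstream branch: Q ← P ← B.
Each of those chain origins has no stated cause.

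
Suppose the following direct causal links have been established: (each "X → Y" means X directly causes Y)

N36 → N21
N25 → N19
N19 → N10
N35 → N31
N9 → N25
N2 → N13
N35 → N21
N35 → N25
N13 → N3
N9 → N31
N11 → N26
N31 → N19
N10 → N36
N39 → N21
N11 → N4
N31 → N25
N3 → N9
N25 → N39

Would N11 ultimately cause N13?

N11 leads to N4, N26; N13 is not among them.

No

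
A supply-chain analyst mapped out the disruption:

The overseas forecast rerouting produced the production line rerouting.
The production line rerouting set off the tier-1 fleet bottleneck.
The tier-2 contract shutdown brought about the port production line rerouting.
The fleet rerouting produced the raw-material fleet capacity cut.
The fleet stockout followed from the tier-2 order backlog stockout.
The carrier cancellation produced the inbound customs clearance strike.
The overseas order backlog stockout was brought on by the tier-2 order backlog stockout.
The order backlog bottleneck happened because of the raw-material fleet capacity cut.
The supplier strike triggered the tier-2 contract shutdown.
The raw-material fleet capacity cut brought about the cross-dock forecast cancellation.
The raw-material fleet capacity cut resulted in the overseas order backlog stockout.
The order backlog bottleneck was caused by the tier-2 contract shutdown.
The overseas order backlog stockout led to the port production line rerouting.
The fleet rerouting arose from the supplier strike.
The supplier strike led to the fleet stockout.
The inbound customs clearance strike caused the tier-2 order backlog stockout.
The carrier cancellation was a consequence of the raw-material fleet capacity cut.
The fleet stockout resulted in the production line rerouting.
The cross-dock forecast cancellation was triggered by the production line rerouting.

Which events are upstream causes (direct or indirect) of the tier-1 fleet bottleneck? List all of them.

Immediate cause of the tier-1 fleet bottleneck: the production line rerouting.
Further upstream: the supplier strike, the overseas forecast rerouting, the fleet rerouting, the raw-material fleet capacity cut, the carrier cancellation, the inbound customs clearance strike, the tier-2 order backlog stockout, the fleet stockout.

the carrier cancellation, the fleet rerouting, the fleet stockout, the inbound customs clearance strike, the overseas forecast rerouting, the production line rerouting, the raw-material fleet capacity cut, the supplier strike, the tier-2 order backlog stockout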